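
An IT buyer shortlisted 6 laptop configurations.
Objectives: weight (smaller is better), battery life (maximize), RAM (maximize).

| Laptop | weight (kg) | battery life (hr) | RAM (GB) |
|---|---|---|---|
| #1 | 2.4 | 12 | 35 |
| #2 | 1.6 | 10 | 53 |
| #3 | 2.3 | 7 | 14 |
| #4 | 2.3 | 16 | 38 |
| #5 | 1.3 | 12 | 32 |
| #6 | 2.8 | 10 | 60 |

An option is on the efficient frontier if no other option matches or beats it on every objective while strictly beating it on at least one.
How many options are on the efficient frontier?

4

#1: dominated by #4 (weight 2.3≤2.4, battery life 16≥12, RAM 38≥35).
#2: not dominated.
#3: dominated by #2 (weight 1.6≤2.3, battery life 10≥7, RAM 53≥14).
#4: not dominated (best battery life).
#5: not dominated (best weight).
#6: not dominated (best RAM).
Pareto-optimal: #2, #4, #5, #6 → 4.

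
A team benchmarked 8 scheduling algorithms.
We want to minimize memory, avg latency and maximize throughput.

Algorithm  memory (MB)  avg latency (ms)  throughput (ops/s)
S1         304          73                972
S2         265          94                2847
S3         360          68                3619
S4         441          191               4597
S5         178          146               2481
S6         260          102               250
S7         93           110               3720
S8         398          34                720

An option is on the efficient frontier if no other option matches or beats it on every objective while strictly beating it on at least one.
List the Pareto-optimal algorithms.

S1, S2, S3, S4, S6, S7, S8

S1: not dominated.
S2: not dominated.
S3: not dominated.
S4: not dominated (best throughput).
S5: dominated by S7 (memory 93≤178, avg latency 110≤146, throughput 3720≥2481).
S6: not dominated.
S7: not dominated (best memory).
S8: not dominated (best avg latency).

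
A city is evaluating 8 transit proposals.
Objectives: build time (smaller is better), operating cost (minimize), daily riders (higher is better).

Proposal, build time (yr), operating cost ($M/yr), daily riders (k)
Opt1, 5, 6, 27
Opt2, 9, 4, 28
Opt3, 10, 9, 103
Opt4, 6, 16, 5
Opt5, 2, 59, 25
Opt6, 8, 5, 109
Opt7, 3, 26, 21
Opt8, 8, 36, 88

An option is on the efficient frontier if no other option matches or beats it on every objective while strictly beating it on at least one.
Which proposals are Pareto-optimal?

Opt1, Opt2, Opt5, Opt6, Opt7

Opt1: not dominated.
Opt2: not dominated (best operating cost).
Opt3: dominated by Opt6 (build time 8≤10, operating cost 5≤9, daily riders 109≥103).
Opt4: dominated by Opt1 (build time 5≤6, operating cost 6≤16, daily riders 27≥5).
Opt5: not dominated (best build time).
Opt6: not dominated (best daily riders).
Opt7: not dominated.
Opt8: dominated by Opt6 (build time 8≤8, operating cost 5≤36, daily riders 109≥88).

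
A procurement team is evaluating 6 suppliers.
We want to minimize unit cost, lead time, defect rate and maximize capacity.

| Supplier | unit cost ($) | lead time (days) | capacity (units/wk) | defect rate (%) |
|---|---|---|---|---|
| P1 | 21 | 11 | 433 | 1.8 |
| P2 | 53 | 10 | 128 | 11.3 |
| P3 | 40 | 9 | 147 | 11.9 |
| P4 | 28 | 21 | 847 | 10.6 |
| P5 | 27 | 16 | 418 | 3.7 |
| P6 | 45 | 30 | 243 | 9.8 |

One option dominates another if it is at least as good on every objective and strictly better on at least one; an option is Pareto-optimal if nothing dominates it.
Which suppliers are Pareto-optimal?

P1, P2, P3, P4

P1: not dominated (best unit cost).
P2: not dominated.
P3: not dominated (best lead time).
P4: not dominated (best capacity).
P5: dominated by P1 (unit cost 21≤27, lead time 11≤16, capacity 433≥418, defect rate 1.8≤3.7).
P6: dominated by P1 (unit cost 21≤45, lead time 11≤30, capacity 433≥243, defect rate 1.8≤9.8).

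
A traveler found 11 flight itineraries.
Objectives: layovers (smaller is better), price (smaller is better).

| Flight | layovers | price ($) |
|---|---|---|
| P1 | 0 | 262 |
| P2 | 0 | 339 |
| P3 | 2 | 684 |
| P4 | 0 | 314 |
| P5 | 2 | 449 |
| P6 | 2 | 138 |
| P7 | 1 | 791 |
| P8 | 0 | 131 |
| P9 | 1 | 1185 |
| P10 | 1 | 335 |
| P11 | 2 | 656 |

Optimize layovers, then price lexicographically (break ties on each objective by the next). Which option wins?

First minimize layovers: best is 0, kept {P1, P2, P4, P8}.
Then minimize price: best is 131, kept {P8}.

P8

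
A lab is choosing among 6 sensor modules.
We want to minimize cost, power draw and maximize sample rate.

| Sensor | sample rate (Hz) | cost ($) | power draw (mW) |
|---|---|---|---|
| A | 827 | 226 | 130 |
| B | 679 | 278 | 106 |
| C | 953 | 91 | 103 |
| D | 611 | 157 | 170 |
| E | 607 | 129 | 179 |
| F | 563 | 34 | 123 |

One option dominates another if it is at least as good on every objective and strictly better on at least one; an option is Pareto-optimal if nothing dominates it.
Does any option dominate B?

C vs B: sample rate 953≥679, cost 91≤278, power draw 103≤106 — C is at least as good on every objective and strictly better on at least one, so C dominates B.

Yes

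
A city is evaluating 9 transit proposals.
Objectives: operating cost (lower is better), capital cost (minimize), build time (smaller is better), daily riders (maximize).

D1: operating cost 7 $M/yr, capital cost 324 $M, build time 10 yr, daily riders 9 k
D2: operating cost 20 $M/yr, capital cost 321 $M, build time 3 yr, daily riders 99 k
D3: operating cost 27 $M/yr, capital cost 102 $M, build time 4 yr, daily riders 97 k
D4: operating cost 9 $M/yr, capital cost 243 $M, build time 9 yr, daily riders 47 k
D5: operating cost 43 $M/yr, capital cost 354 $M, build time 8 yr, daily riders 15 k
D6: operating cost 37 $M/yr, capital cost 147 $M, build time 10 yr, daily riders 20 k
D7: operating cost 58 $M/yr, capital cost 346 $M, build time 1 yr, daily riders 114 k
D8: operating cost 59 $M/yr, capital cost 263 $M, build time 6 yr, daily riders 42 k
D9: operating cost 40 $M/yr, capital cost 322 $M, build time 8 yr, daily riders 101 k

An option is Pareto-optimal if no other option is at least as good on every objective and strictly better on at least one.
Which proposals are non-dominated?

D1, D2, D3, D4, D7, D9

D1: not dominated (best operating cost).
D2: not dominated.
D3: not dominated (best capital cost).
D4: not dominated.
D5: dominated by D2 (operating cost 20≤43, capital cost 321≤354, build time 3≤8, daily riders 99≥15).
D6: dominated by D3 (operating cost 27≤37, capital cost 102≤147, build time 4≤10, daily riders 97≥20).
D7: not dominated (best build time).
D8: dominated by D3 (operating cost 27≤59, capital cost 102≤263, build time 4≤6, daily riders 97≥42).
D9: not dominated.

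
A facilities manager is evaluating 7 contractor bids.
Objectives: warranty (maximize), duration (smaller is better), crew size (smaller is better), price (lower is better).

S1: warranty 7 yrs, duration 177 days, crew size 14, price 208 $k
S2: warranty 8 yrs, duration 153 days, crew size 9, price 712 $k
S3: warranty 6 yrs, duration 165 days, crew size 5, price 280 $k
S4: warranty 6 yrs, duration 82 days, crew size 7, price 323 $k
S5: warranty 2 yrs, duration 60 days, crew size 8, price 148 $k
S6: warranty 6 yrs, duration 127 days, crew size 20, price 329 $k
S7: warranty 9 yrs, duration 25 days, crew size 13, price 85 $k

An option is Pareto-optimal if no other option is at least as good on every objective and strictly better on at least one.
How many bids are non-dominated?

5

S1: dominated by S7 (warranty 9≥7, duration 25≤177, crew size 13≤14, price 85≤208).
S2: not dominated.
S3: not dominated (best crew size).
S4: not dominated.
S5: not dominated.
S6: dominated by S4 (warranty 6≥6, duration 82≤127, crew size 7≤20, price 323≤329).
S7: not dominated (best warranty).
Pareto-optimal: S2, S3, S4, S5, S7 → 5.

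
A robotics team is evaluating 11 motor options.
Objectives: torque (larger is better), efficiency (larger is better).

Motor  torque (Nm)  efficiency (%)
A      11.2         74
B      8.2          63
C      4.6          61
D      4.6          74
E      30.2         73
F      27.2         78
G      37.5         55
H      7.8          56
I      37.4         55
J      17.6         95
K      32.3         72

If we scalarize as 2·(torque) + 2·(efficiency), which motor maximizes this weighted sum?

J

A: 2·11.2 + 2·74 = 170.4
B: 2·8.2 + 2·63 = 142.4
C: 2·4.6 + 2·61 = 131.2
D: 2·4.6 + 2·74 = 157.2
E: 2·30.2 + 2·73 = 206.4
F: 2·27.2 + 2·78 = 210.4
G: 2·37.5 + 2·55 = 185.0
H: 2·7.8 + 2·56 = 127.6
I: 2·37.4 + 2·55 = 184.8
J: 2·17.6 + 2·95 = 225.2
K: 2·32.3 + 2·72 = 208.6
Highest: J at 225.2.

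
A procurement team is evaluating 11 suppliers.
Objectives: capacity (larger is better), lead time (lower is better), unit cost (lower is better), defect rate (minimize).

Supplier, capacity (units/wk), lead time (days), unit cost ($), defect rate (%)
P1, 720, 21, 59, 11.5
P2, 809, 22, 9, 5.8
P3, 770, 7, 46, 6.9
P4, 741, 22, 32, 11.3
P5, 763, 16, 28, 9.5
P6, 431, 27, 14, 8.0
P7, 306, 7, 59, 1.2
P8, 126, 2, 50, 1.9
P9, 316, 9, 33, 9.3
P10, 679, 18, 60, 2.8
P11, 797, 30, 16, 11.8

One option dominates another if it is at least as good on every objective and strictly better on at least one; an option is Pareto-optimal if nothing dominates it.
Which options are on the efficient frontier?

P2, P3, P5, P7, P8, P9, P10

P1: dominated by P3 (capacity 770≥720, lead time 7≤21, unit cost 46≤59, defect rate 6.9≤11.5).
P2: not dominated (best capacity).
P3: not dominated.
P4: dominated by P2 (capacity 809≥741, lead time 22≤22, unit cost 9≤32, defect rate 5.8≤11.3).
P5: not dominated.
P6: dominated by P2 (capacity 809≥431, lead time 22≤27, unit cost 9≤14, defect rate 5.8≤8.0).
P7: not dominated (best defect rate).
P8: not dominated (best lead time).
P9: not dominated.
P10: not dominated.
P11: dominated by P2 (capacity 809≥797, lead time 22≤30, unit cost 9≤16, defect rate 5.8≤11.8).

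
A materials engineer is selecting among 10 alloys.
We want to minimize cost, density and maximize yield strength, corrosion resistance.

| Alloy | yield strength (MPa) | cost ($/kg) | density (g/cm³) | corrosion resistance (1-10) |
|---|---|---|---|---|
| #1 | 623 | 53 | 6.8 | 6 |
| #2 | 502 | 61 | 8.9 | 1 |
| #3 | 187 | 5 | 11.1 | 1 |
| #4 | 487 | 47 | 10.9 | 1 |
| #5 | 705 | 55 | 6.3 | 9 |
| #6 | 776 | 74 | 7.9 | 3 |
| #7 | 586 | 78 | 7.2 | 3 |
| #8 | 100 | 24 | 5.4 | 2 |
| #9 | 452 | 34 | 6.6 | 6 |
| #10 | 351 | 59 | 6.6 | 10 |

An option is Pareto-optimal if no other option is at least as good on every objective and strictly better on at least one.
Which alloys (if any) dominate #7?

#1: yield strength 623≥586, cost 53≤78, density 6.8≤7.2, corrosion resistance 6≥3 — dominates #7.
#5: yield strength 705≥586, cost 55≤78, density 6.3≤7.2, corrosion resistance 9≥3 — dominates #7.
Others (#2, #3, #4, #6, #8, #9, #10) are each worse than #7 on at least one objective.

#1, #5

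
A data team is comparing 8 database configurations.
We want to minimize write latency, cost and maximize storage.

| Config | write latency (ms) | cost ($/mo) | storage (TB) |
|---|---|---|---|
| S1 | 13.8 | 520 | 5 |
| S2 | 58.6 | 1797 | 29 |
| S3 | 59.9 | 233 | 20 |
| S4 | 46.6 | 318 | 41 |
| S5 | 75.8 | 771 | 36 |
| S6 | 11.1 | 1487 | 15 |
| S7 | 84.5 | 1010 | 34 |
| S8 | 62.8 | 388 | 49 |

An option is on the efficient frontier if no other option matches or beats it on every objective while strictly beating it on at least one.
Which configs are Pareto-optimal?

S1, S3, S4, S6, S8

S1: not dominated.
S2: dominated by S4 (write latency 46.6≤58.6, cost 318≤1797, storage 41≥29).
S3: not dominated (best cost).
S4: not dominated.
S5: dominated by S4 (write latency 46.6≤75.8, cost 318≤771, storage 41≥36).
S6: not dominated (best write latency).
S7: dominated by S4 (write latency 46.6≤84.5, cost 318≤1010, storage 41≥34).
S8: not dominated (best storage).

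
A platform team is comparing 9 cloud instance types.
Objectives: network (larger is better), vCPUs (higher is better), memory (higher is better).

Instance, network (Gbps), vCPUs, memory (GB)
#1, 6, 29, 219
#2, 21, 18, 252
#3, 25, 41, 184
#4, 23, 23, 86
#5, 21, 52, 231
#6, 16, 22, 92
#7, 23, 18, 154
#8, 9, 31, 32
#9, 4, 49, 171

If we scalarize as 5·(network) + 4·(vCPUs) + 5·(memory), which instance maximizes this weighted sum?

#1: 5·6 + 4·29 + 5·219 = 1241
#2: 5·21 + 4·18 + 5·252 = 1437
#3: 5·25 + 4·41 + 5·184 = 1209
#4: 5·23 + 4·23 + 5·86 = 637
#5: 5·21 + 4·52 + 5·231 = 1468
#6: 5·16 + 4·22 + 5·92 = 628
#7: 5·23 + 4·18 + 5·154 = 957
#8: 5·9 + 4·31 + 5·32 = 329
#9: 5·4 + 4·49 + 5·171 = 1071
Highest: #5 at 1468.

#5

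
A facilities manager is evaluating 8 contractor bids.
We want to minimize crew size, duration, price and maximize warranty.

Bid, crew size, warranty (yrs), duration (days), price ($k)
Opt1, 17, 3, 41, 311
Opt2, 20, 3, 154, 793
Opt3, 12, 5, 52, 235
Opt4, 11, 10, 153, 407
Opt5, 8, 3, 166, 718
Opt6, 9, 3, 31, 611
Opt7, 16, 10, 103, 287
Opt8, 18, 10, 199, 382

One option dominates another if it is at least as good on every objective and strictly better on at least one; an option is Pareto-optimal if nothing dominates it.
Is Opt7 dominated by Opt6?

No

Opt6 vs Opt7: Opt6 is worse on warranty (3 vs 10), so it does not dominate Opt7.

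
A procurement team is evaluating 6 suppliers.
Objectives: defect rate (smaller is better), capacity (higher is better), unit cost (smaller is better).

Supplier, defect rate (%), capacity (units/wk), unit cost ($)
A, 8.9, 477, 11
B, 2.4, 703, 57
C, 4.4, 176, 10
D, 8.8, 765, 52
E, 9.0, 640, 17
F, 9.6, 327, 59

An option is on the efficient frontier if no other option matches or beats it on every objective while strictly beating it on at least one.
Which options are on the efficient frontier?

A, B, C, D, E

A: not dominated.
B: not dominated (best defect rate).
C: not dominated (best unit cost).
D: not dominated (best capacity).
E: not dominated.
F: dominated by A (defect rate 8.9≤9.6, capacity 477≥327, unit cost 11≤59).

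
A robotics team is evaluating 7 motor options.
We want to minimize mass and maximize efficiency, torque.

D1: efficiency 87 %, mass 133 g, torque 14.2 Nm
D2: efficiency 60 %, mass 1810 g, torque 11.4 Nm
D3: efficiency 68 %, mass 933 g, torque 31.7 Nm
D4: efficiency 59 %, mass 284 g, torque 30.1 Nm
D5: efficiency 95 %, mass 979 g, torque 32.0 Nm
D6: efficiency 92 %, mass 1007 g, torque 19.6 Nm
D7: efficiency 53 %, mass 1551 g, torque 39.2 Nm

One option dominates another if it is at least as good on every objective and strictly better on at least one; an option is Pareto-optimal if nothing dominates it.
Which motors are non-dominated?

D1, D3, D4, D5, D7

D1: not dominated (best mass).
D2: dominated by D1 (efficiency 87≥60, mass 133≤1810, torque 14.2≥11.4).
D3: not dominated.
D4: not dominated.
D5: not dominated (best efficiency).
D6: dominated by D5 (efficiency 95≥92, mass 979≤1007, torque 32.0≥19.6).
D7: not dominated (best torque).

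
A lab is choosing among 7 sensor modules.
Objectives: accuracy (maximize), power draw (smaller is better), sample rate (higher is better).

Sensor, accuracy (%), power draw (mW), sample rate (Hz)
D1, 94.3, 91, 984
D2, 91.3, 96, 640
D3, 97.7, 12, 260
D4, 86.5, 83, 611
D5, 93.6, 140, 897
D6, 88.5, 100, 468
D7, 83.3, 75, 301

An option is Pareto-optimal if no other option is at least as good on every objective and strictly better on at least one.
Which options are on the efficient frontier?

D1: not dominated (best sample rate).
D2: dominated by D1 (accuracy 94.3≥91.3, power draw 91≤96, sample rate 984≥640).
D3: not dominated (best accuracy).
D4: not dominated.
D5: dominated by D1 (accuracy 94.3≥93.6, power draw 91≤140, sample rate 984≥897).
D6: dominated by D1 (accuracy 94.3≥88.5, power draw 91≤100, sample rate 984≥468).
D7: not dominated.

D1, D3, D4, D7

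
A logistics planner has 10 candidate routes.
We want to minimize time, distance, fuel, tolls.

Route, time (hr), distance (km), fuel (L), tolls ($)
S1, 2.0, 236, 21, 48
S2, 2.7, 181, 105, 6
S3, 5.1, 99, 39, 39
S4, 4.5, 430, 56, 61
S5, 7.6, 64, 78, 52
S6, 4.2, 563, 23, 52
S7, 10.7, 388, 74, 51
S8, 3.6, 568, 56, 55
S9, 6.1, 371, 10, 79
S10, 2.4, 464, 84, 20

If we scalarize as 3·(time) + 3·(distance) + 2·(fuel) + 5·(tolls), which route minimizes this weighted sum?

S3

S1: 3·2.0 + 3·236 + 2·21 + 5·48 = 996.0
S2: 3·2.7 + 3·181 + 2·105 + 5·6 = 791.1
S3: 3·5.1 + 3·99 + 2·39 + 5·39 = 585.3
S4: 3·4.5 + 3·430 + 2·56 + 5·61 = 1720.5
S5: 3·7.6 + 3·64 + 2·78 + 5·52 = 630.8
S6: 3·4.2 + 3·563 + 2·23 + 5·52 = 2007.6
S7: 3·10.7 + 3·388 + 2·74 + 5·51 = 1599.1
S8: 3·3.6 + 3·568 + 2·56 + 5·55 = 2101.8
S9: 3·6.1 + 3·371 + 2·10 + 5·79 = 1546.3
S10: 3·2.4 + 3·464 + 2·84 + 5·20 = 1667.2
Lowest: S3 at 585.3.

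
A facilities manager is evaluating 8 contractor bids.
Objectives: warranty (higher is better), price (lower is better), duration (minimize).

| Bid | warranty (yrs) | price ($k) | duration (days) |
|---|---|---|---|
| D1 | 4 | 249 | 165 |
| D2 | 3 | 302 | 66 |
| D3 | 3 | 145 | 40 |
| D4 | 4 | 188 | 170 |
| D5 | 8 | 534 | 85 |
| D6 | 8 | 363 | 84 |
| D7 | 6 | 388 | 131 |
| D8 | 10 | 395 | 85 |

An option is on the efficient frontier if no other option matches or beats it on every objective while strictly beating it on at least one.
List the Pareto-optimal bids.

D1: not dominated.
D2: dominated by D3 (warranty 3≥3, price 145≤302, duration 40≤66).
D3: not dominated (best price).
D4: not dominated.
D5: dominated by D6 (warranty 8≥8, price 363≤534, duration 84≤85).
D6: not dominated.
D7: dominated by D6 (warranty 8≥6, price 363≤388, duration 84≤131).
D8: not dominated (best warranty).

D1, D3, D4, D6, D8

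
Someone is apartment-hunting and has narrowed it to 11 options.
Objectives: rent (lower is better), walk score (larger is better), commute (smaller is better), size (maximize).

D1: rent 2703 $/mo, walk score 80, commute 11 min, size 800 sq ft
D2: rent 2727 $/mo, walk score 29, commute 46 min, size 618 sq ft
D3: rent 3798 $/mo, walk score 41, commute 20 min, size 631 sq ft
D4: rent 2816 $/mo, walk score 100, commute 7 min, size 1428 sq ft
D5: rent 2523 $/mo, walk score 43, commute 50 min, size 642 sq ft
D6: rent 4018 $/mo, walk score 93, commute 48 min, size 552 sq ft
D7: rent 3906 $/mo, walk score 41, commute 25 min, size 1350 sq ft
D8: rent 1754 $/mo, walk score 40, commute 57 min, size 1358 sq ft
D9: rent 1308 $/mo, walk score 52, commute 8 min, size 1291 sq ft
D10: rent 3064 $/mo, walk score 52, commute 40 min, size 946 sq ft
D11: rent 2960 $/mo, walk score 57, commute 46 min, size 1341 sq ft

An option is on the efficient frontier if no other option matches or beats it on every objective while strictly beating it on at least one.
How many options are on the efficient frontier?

4

D1: not dominated.
D2: dominated by D1 (rent 2703≤2727, walk score 80≥29, commute 11≤46, size 800≥618).
D3: dominated by D1 (rent 2703≤3798, walk score 80≥41, commute 11≤20, size 800≥631).
D4: not dominated (best walk score).
D5: dominated by D9 (rent 1308≤2523, walk score 52≥43, commute 8≤50, size 1291≥642).
D6: dominated by D4 (rent 2816≤4018, walk score 100≥93, commute 7≤48, size 1428≥552).
D7: dominated by D4 (rent 2816≤3906, walk score 100≥41, commute 7≤25, size 1428≥1350).
D8: not dominated.
D9: not dominated (best rent).
D10: dominated by D4 (rent 2816≤3064, walk score 100≥52, commute 7≤40, size 1428≥946).
D11: dominated by D4 (rent 2816≤2960, walk score 100≥57, commute 7≤46, size 1428≥1341).
Pareto-optimal: D1, D4, D8, D9 → 4.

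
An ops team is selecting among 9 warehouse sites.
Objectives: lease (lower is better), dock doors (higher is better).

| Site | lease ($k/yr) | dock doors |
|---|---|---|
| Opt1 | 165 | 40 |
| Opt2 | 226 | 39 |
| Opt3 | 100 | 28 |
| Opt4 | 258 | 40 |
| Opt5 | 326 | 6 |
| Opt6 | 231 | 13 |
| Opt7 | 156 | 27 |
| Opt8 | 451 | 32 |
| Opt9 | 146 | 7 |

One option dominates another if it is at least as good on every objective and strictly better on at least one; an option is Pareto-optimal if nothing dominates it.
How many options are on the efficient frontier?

2

Opt1: not dominated.
Opt2: dominated by Opt1 (lease 165≤226, dock doors 40≥39).
Opt3: not dominated (best lease).
Opt4: dominated by Opt1 (lease 165≤258, dock doors 40≥40).
Opt5: dominated by Opt1 (lease 165≤326, dock doors 40≥6).
Opt6: dominated by Opt1 (lease 165≤231, dock doors 40≥13).
Opt7: dominated by Opt3 (lease 100≤156, dock doors 28≥27).
Opt8: dominated by Opt1 (lease 165≤451, dock doors 40≥32).
Opt9: dominated by Opt3 (lease 100≤146, dock doors 28≥7).
Pareto-optimal: Opt1, Opt3 → 2.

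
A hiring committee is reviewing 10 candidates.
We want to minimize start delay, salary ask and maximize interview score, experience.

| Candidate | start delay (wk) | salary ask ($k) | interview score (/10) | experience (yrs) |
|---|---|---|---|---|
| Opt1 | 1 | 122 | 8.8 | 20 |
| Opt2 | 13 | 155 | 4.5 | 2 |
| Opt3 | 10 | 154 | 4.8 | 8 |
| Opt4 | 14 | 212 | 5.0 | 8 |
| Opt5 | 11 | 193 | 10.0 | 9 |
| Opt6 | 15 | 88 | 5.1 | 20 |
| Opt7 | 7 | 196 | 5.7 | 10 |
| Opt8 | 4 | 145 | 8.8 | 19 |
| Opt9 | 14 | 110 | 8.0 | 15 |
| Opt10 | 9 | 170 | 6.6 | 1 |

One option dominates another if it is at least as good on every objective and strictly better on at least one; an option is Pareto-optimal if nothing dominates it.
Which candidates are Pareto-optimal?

Opt1, Opt5, Opt6, Opt9

Opt1: not dominated (best start delay).
Opt2: dominated by Opt1 (start delay 1≤13, salary ask 122≤155, interview score 8.8≥4.5, experience 20≥2).
Opt3: dominated by Opt1 (start delay 1≤10, salary ask 122≤154, interview score 8.8≥4.8, experience 20≥8).
Opt4: dominated by Opt1 (start delay 1≤14, salary ask 122≤212, interview score 8.8≥5.0, experience 20≥8).
Opt5: not dominated (best interview score).
Opt6: not dominated (best salary ask).
Opt7: dominated by Opt1 (start delay 1≤7, salary ask 122≤196, interview score 8.8≥5.7, experience 20≥10).
Opt8: dominated by Opt1 (start delay 1≤4, salary ask 122≤145, interview score 8.8≥8.8, experience 20≥19).
Opt9: not dominated.
Opt10: dominated by Opt1 (start delay 1≤9, salary ask 122≤170, interview score 8.8≥6.6, experience 20≥1).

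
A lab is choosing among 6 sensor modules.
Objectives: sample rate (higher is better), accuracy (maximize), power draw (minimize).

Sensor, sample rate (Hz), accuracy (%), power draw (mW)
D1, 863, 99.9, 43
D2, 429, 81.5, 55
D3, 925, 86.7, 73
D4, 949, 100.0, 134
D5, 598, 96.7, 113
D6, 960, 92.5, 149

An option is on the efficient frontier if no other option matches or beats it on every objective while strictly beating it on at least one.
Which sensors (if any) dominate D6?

D1: worse on sample rate (863 vs 960).
D2: worse on sample rate (429 vs 960).
D3: worse on sample rate (925 vs 960).
D4: worse on sample rate (949 vs 960).
D5: worse on sample rate (598 vs 960).
No option dominates D6.

none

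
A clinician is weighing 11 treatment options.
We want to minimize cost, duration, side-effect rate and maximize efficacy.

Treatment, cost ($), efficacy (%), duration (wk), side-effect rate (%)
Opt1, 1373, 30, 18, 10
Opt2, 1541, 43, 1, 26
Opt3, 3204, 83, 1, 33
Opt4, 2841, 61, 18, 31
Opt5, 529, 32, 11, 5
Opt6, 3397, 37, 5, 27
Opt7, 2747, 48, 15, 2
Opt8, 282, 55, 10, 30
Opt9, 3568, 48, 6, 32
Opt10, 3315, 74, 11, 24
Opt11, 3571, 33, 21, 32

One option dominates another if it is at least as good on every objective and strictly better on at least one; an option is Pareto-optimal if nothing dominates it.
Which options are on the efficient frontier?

Opt1: dominated by Opt5 (cost 529≤1373, efficacy 32≥30, duration 11≤18, side-effect rate 5≤10).
Opt2: not dominated.
Opt3: not dominated (best efficacy).
Opt4: not dominated.
Opt5: not dominated.
Opt6: dominated by Opt2 (cost 1541≤3397, efficacy 43≥37, duration 1≤5, side-effect rate 26≤27).
Opt7: not dominated (best side-effect rate).
Opt8: not dominated (best cost).
Opt9: not dominated.
Opt10: not dominated.
Opt11: dominated by Opt2 (cost 1541≤3571, efficacy 43≥33, duration 1≤21, side-effect rate 26≤32).

Opt2, Opt3, Opt4, Opt5, Opt7, Opt8, Opt9, Opt10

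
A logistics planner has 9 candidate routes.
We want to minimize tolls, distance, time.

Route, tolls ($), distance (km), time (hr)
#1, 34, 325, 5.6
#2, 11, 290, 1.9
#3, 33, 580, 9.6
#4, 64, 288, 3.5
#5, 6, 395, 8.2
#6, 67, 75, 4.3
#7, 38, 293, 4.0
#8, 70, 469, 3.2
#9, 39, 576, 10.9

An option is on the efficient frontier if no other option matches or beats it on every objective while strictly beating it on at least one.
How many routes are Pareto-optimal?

#1: dominated by #2 (tolls 11≤34, distance 290≤325, time 1.9≤5.6).
#2: not dominated (best time).
#3: dominated by #2 (tolls 11≤33, distance 290≤580, time 1.9≤9.6).
#4: not dominated.
#5: not dominated (best tolls).
#6: not dominated (best distance).
#7: dominated by #2 (tolls 11≤38, distance 290≤293, time 1.9≤4.0).
#8: dominated by #2 (tolls 11≤70, distance 290≤469, time 1.9≤3.2).
#9: dominated by #1 (tolls 34≤39, distance 325≤576, time 5.6≤10.9).
Pareto-optimal: #2, #4, #5, #6 → 4.

4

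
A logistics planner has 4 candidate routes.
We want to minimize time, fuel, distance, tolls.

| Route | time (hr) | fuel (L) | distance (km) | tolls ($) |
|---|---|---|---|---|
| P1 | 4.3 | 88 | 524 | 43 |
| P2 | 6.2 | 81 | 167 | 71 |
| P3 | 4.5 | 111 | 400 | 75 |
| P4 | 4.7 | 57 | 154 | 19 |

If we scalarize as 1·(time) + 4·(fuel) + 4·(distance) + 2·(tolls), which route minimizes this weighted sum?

P4

P1: 1·4.3 + 4·88 + 4·524 + 2·43 = 2538.3
P2: 1·6.2 + 4·81 + 4·167 + 2·71 = 1140.2
P3: 1·4.5 + 4·111 + 4·400 + 2·75 = 2198.5
P4: 1·4.7 + 4·57 + 4·154 + 2·19 = 886.7
Lowest: P4 at 886.7.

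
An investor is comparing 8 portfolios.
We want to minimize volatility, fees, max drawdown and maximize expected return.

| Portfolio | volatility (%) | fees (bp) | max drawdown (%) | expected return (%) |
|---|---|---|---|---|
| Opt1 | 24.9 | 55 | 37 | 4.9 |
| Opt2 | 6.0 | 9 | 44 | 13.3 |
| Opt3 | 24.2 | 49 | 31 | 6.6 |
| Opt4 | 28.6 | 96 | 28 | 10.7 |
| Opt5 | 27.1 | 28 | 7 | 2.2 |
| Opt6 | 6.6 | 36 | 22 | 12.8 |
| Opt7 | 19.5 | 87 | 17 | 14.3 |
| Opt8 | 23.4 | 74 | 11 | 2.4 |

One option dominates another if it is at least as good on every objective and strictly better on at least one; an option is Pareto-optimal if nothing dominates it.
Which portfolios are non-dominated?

Opt1: dominated by Opt3 (volatility 24.2≤24.9, fees 49≤55, max drawdown 31≤37, expected return 6.6≥4.9).
Opt2: not dominated (best volatility).
Opt3: dominated by Opt6 (volatility 6.6≤24.2, fees 36≤49, max drawdown 22≤31, expected return 12.8≥6.6).
Opt4: dominated by Opt6 (volatility 6.6≤28.6, fees 36≤96, max drawdown 22≤28, expected return 12.8≥10.7).
Opt5: not dominated (best max drawdown).
Opt6: not dominated.
Opt7: not dominated (best expected return).
Opt8: not dominated.

Opt2, Opt5, Opt6, Opt7, Opt8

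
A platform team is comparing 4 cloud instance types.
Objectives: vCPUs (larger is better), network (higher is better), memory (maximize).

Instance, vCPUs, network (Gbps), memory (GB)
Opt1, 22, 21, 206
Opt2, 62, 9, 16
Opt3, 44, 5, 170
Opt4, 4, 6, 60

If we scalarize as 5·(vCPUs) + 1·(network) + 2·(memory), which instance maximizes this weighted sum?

Opt1: 5·22 + 1·21 + 2·206 = 543
Opt2: 5·62 + 1·9 + 2·16 = 351
Opt3: 5·44 + 1·5 + 2·170 = 565
Opt4: 5·4 + 1·6 + 2·60 = 146
Highest: Opt3 at 565.

Opt3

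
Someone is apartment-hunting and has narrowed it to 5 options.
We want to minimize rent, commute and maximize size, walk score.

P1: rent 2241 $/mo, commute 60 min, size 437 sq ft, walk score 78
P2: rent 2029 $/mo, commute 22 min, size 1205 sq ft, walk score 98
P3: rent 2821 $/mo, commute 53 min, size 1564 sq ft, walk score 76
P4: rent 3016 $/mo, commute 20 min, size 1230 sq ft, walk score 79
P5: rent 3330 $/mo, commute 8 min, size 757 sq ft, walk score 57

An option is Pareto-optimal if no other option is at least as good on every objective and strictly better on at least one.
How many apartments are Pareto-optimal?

P1: dominated by P2 (rent 2029≤2241, commute 22≤60, size 1205≥437, walk score 98≥78).
P2: not dominated (best rent).
P3: not dominated (best size).
P4: not dominated.
P5: not dominated (best commute).
Pareto-optimal: P2, P3, P4, P5 → 4.

4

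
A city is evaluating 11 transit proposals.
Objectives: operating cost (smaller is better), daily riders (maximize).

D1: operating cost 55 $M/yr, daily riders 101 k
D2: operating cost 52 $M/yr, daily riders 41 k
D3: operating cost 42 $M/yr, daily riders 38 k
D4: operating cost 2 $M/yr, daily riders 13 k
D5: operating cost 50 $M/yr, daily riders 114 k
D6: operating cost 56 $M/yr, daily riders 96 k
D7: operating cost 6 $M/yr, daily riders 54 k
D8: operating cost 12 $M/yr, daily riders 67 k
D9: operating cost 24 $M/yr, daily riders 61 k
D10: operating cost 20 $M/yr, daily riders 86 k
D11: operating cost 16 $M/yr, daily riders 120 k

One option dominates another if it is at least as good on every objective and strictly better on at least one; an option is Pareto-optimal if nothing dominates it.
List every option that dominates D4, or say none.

none

D1: worse on operating cost (55 vs 2).
D2: worse on operating cost (52 vs 2).
D3: worse on operating cost (42 vs 2).
D5: worse on operating cost (50 vs 2).
D6: worse on operating cost (56 vs 2).
D7: worse on operating cost (6 vs 2).
D8: worse on operating cost (12 vs 2).
D9: worse on operating cost (24 vs 2).
D10: worse on operating cost (20 vs 2).
D11: worse on operating cost (16 vs 2).
No option dominates D4.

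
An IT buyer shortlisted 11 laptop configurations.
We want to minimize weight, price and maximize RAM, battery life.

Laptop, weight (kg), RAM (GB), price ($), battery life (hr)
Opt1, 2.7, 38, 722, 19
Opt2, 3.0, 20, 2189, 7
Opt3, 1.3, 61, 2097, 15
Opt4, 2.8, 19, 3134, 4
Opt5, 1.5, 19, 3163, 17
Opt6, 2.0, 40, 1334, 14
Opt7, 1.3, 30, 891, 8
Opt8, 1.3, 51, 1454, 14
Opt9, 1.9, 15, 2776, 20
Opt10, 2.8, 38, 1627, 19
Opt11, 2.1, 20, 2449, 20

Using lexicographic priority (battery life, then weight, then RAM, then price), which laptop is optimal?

Opt9

First maximize battery life: best is 20, kept {Opt9, Opt11}.
Then minimize weight: best is 1.9, kept {Opt9}.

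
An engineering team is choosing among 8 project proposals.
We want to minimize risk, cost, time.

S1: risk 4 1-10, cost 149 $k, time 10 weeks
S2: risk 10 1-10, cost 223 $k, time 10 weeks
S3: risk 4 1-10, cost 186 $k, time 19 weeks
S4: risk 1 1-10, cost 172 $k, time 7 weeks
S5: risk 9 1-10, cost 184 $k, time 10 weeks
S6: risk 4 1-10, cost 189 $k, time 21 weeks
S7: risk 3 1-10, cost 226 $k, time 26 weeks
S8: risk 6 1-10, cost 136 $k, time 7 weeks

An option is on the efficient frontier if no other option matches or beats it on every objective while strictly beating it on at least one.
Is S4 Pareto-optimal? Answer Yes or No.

Yes

S1: worse on risk (4 vs 1).
S2: worse on risk (10 vs 1).
S3: worse on risk (4 vs 1).
S5: worse on risk (9 vs 1).
S6: worse on risk (4 vs 1).
S7: worse on risk (3 vs 1).
S8: worse on risk (6 vs 1).
No option is at least as good as S4 on every objective and strictly better on one.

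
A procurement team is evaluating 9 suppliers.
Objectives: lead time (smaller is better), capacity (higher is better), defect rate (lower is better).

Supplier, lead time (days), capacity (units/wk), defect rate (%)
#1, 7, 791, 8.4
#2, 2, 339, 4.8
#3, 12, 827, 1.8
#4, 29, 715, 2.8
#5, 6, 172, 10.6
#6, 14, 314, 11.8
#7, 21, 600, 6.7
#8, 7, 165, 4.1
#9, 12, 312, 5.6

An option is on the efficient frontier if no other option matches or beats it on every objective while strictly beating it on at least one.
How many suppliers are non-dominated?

#1: not dominated.
#2: not dominated (best lead time).
#3: not dominated (best capacity).
#4: dominated by #3 (lead time 12≤29, capacity 827≥715, defect rate 1.8≤2.8).
#5: dominated by #2 (lead time 2≤6, capacity 339≥172, defect rate 4.8≤10.6).
#6: dominated by #1 (lead time 7≤14, capacity 791≥314, defect rate 8.4≤11.8).
#7: dominated by #3 (lead time 12≤21, capacity 827≥600, defect rate 1.8≤6.7).
#8: not dominated.
#9: dominated by #2 (lead time 2≤12, capacity 339≥312, defect rate 4.8≤5.6).
Pareto-optimal: #1, #2, #3, #8 → 4.

4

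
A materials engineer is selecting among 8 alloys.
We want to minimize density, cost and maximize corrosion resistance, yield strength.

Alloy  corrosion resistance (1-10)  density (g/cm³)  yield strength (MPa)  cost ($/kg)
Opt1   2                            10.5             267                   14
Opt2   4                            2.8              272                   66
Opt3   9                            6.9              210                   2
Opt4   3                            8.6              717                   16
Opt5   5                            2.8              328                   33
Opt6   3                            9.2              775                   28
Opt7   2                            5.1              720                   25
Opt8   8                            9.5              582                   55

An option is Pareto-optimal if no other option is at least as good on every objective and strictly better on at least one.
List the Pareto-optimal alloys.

Opt1: not dominated.
Opt2: dominated by Opt5 (corrosion resistance 5≥4, density 2.8≤2.8, yield strength 328≥272, cost 33≤66).
Opt3: not dominated (best corrosion resistance).
Opt4: not dominated.
Opt5: not dominated.
Opt6: not dominated (best yield strength).
Opt7: not dominated.
Opt8: not dominated.

Opt1, Opt3, Opt4, Opt5, Opt6, Opt7, Opt8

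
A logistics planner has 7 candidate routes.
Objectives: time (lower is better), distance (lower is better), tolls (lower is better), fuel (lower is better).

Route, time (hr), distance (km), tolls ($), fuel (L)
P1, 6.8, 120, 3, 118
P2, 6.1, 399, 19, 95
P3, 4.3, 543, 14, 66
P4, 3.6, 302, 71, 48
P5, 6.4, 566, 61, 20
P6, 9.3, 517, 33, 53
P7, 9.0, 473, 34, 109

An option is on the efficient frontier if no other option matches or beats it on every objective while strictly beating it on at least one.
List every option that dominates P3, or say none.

none

P1: worse on time (6.8 vs 4.3).
P2: worse on time (6.1 vs 4.3).
P4: worse on tolls (71 vs 14).
P5: worse on time (6.4 vs 4.3).
P6: worse on time (9.3 vs 4.3).
P7: worse on time (9.0 vs 4.3).
No option dominates P3.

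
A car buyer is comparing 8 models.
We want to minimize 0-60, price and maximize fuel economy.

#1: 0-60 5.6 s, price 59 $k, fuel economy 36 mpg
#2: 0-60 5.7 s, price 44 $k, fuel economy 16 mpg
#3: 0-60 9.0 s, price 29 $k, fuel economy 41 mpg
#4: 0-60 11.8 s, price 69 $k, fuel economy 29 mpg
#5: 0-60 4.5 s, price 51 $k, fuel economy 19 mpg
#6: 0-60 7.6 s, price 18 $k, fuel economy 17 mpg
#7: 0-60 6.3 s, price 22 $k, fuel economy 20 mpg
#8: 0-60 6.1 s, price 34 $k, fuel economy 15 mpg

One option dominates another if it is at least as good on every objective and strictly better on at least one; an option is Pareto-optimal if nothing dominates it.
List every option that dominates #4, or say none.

#1: 0-60 5.6≤11.8, price 59≤69, fuel economy 36≥29 — dominates #4.
#3: 0-60 9.0≤11.8, price 29≤69, fuel economy 41≥29 — dominates #4.
Others (#2, #5, #6, #7, #8) are each worse than #4 on at least one objective.

#1, #3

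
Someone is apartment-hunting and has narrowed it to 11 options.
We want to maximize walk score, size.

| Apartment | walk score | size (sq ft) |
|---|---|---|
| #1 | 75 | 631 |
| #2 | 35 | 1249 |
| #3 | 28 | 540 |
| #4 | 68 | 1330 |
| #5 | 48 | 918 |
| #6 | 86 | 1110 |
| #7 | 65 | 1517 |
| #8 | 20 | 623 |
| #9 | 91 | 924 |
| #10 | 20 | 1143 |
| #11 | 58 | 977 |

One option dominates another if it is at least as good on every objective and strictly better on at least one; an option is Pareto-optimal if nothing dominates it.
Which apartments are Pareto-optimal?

#1: dominated by #6 (walk score 86≥75, size 1110≥631).
#2: dominated by #4 (walk score 68≥35, size 1330≥1249).
#3: dominated by #1 (walk score 75≥28, size 631≥540).
#4: not dominated.
#5: dominated by #4 (walk score 68≥48, size 1330≥918).
#6: not dominated.
#7: not dominated (best size).
#8: dominated by #1 (walk score 75≥20, size 631≥623).
#9: not dominated (best walk score).
#10: dominated by #2 (walk score 35≥20, size 1249≥1143).
#11: dominated by #4 (walk score 68≥58, size 1330≥977).

#4, #6, #7, #9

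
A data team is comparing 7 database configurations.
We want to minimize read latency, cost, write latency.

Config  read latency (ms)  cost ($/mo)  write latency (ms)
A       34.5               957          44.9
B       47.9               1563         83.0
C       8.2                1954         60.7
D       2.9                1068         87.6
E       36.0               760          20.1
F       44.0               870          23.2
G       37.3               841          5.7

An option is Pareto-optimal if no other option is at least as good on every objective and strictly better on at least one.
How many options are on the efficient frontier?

A: not dominated.
B: dominated by A (read latency 34.5≤47.9, cost 957≤1563, write latency 44.9≤83.0).
C: not dominated.
D: not dominated (best read latency).
E: not dominated (best cost).
F: dominated by E (read latency 36.0≤44.0, cost 760≤870, write latency 20.1≤23.2).
G: not dominated (best write latency).
Pareto-optimal: A, C, D, E, G → 5.

5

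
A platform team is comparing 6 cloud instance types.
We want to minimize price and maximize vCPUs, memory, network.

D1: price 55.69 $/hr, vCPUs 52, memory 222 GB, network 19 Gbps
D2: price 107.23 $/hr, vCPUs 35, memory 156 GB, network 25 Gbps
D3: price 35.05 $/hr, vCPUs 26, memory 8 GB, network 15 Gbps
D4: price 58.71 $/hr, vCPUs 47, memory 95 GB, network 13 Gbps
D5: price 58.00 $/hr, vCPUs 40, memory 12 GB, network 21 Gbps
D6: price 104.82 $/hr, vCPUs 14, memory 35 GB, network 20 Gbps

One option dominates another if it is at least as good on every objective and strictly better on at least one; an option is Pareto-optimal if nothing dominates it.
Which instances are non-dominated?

D1: not dominated (best vCPUs).
D2: not dominated (best network).
D3: not dominated (best price).
D4: dominated by D1 (price 55.69≤58.71, vCPUs 52≥47, memory 222≥95, network 19≥13).
D5: not dominated.
D6: not dominated.

D1, D2, D3, D5, D6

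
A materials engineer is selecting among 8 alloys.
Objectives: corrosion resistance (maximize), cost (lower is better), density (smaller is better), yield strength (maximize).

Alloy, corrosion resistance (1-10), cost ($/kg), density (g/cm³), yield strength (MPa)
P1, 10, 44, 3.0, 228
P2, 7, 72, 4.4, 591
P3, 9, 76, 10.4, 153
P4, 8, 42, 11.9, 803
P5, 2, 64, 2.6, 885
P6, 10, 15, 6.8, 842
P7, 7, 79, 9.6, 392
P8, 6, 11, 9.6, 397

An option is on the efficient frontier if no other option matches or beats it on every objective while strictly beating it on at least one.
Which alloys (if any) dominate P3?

P1, P6

P1: corrosion resistance 10≥9, cost 44≤76, density 3.0≤10.4, yield strength 228≥153 — dominates P3.
P6: corrosion resistance 10≥9, cost 15≤76, density 6.8≤10.4, yield strength 842≥153 — dominates P3.
Others (P2, P4, P5, P7, P8) are each worse than P3 on at least one objective.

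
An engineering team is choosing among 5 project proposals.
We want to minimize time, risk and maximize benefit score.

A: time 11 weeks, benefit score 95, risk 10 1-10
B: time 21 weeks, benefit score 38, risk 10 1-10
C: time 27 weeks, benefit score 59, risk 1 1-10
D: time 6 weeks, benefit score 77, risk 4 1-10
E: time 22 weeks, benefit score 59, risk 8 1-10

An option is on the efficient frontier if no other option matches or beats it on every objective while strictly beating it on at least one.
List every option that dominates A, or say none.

B: worse on time (21 vs 11).
C: worse on time (27 vs 11).
D: worse on benefit score (77 vs 95).
E: worse on time (22 vs 11).
No option dominates A.

none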